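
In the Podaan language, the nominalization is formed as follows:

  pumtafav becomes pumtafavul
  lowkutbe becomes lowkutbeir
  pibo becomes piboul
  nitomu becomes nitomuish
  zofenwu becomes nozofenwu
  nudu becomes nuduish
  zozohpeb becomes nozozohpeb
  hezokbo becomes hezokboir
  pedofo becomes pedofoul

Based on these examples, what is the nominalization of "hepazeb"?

hepazebir

zofenwu and nitomu both end in -u yet inflect differently (nozofenwu, nitomuish), so the final letter is not what conditions the rule; the first letter is.
"hepazeb" begins with h-. The one such stem in the data (hezokbo → hezokboir) adds -ir, so the same rule applies.
The other patterns: stems beginning with p- add -ul; stems beginning with z- add the prefix no-; stems beginning with n- add -ish.
So hepazeb → hepazebir.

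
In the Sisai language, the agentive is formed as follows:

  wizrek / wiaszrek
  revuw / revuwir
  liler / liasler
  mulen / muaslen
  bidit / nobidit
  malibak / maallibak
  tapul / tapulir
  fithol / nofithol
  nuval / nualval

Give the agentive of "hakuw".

"hakuw" has last vowel 'u'. The stems whose last vowel is 'u' (tapul → tapulir, revuw → revuwir) add -ir.
So hakuw → hakuwir.

hakuwir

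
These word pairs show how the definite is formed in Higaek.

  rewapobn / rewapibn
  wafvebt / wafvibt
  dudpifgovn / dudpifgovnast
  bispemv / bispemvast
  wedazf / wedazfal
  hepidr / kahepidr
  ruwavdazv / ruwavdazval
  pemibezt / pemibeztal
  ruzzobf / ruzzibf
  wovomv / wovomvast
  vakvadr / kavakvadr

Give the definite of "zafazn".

wafvebt and pemibezt both end in -t yet inflect differently (wafvibt, pemibeztal), so the final letter is not what conditions the rule; the second-to-last letter is.
"zafazn" has second-to-last letter 'z'. The stems whose second-to-last letter is 'z' (pemibezt → pemibeztal, wedazf → wedazfal, ruwavdazv → ruwavdazval) add -al.
The other patterns: stems whose second-to-last letter is 'd' add the prefix ka-; stems whose second-to-last letter is 'b' change the last vowel to 'i'; stems whose second-to-last letter is 'm' or 'v' add -ast.
So zafazn → zafaznal.

zafaznal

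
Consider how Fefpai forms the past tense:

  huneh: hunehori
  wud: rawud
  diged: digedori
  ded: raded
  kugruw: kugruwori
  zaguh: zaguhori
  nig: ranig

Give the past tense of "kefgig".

diged and wud both end in -d yet inflect differently (digedori, rawud), so the final letter is not what conditions the rule; the number of vowels is.
"kefgig" has 2 vowels. The stems with 2 vowels (zaguh → zaguhori, diged → digedori, kugruw → kugruwori) add -ori.
So kefgig → kefgigori.

kefgigori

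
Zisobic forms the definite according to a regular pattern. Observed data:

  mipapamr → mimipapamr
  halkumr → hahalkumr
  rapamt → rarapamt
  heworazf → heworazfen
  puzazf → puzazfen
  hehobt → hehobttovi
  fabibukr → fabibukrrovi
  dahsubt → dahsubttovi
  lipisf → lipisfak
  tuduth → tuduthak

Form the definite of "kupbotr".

"kupbotr" has second-to-last letter 't'. The one such stem in the data (tuduth → tuduthak) adds -ak, so the same rule applies.
The other patterns: stems whose second-to-last letter is 'm' repeat the first consonant+vowel as a prefix; stems whose second-to-last letter is 'z' add -en; stems whose second-to-last letter is 'b' or 'k' double the final consonant and add -ovi.
So kupbotr → kupbotrak.

kupbotrak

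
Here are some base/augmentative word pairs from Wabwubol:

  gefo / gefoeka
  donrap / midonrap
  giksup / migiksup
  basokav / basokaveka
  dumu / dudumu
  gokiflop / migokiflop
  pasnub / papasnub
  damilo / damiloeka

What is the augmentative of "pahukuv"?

dumu and giksup both have last vowel 'u' yet inflect differently (dudumu, migiksup), so the last vowel is not what conditions the rule; the final letter is.
"pahukuv" ends in -v. The one such stem in the data (basokav → basokaveka) adds -eka, so the same rule applies.
So pahukuv → pahukuveka.

pahukuveka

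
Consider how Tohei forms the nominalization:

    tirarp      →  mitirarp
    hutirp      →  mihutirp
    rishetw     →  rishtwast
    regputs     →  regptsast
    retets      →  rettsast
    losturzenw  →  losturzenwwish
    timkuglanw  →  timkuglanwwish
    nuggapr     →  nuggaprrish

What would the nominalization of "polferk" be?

rishetw and losturzenw both end in -w yet inflect differently (rishtwast, losturzenwwish), so the final letter is not what conditions the rule; the second-to-last letter is.
"polferk" has second-to-last letter 'r'. The stems whose second-to-last letter is 'r' (tirarp → mitirarp, hutirp → mihutirp) add the prefix mi-.
So polferk → mipolferk.

mipolferk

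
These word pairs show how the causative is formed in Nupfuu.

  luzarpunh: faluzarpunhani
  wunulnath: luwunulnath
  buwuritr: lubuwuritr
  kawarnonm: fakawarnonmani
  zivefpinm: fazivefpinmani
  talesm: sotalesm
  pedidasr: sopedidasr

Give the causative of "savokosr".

luzarpunh and wunulnath both end in -h yet inflect differently (faluzarpunhani, luwunulnath), so the final letter is not what conditions the rule; the second-to-last letter is.
"savokosr" has second-to-last letter 's'. The stems whose second-to-last letter is 's' (pedidasr → sopedidasr, talesm → sotalesm) add the prefix so-.
The other patterns: stems whose second-to-last letter is 'n' add fa- … -ani around the stem; stems whose second-to-last letter is 't' add the prefix lu-.
So savokosr → sosavokosr.

sosavokosr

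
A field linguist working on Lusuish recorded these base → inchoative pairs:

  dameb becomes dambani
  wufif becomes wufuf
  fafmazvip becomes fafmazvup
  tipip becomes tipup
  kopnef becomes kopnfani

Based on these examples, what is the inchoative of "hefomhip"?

hefomhup

"hefomhip" has last vowel 'i'. The stems whose last vowel is 'i' (fafmazvip → fafmazvup, wufif → wufuf, tipip → tipup) change the last vowel to 'u'.
So hefomhip → hefomhup.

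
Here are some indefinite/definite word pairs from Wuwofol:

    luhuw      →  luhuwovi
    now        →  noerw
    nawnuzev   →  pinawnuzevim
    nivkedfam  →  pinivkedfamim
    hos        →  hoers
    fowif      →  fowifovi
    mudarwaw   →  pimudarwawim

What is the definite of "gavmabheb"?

now and luhuw both end in -w yet inflect differently (noerw, luhuwovi), so the final letter is not what conditions the rule; the number of vowels is.
"gavmabheb" has 3 vowels. The stems with 3 vowels (nivkedfam → pinivkedfamim, mudarwaw → pimudarwawim, nawnuzev → pinawnuzevim) add pi- … -im around the stem.
The other patterns: stems with 1 vowel insert -er- after the first vowel; stems with 2 vowels add -ovi.
So gavmabheb → pigavmabhebim.

pigavmabhebim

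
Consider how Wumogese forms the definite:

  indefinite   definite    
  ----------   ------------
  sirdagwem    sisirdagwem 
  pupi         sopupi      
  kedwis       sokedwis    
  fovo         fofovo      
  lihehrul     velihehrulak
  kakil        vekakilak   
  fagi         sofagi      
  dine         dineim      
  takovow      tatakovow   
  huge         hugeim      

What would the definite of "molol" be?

kakil and kedwis both have last vowel 'i' yet inflect differently (vekakilak, sokedwis), so the last vowel is not what conditions the rule; the final letter is.
"molol" ends in -l. The stems ending in -l (lihehrul → velihehrulak, kakil → vekakilak) add ve- … -ak around the stem.
So molol → vemololak.

vemololak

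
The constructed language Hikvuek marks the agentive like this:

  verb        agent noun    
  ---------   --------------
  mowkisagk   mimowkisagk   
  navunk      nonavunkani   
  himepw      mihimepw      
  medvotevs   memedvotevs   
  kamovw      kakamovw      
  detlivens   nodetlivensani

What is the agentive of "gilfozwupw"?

detlivens and medvotevs both end in -s yet inflect differently (nodetlivensani, memedvotevs), so the final letter is not what conditions the rule; the second-to-last letter is.
"gilfozwupw" has second-to-last letter 'p'. The one such stem in the data (himepw → mihimepw) adds the prefix mi-, so the same rule applies.
So gilfozwupw → migilfozwupw.

migilfozwupw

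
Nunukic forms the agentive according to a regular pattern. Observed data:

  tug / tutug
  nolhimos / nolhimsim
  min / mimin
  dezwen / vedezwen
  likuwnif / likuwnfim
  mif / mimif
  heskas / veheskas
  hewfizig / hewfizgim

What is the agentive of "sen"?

sesen

min and dezwen both end in -n yet inflect differently (mimin, vedezwen), so the final letter is not what conditions the rule; the number of vowels is.
"sen" has 1 vowel. The stems with 1 vowel (min → mimin, tug → tutug, mif → mimif) repeat the first consonant+vowel as a prefix.
So sen → sesen.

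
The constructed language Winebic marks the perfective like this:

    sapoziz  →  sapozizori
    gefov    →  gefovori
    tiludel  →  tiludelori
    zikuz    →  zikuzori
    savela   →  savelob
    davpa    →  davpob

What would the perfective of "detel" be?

detelori

"detel" ends in -l. The one such stem in the data (tiludel → tiludelori) adds -ori, so the same rule applies.
The other pattern: stems ending in -a drop the final letter and add -ob.
So detel → detelori.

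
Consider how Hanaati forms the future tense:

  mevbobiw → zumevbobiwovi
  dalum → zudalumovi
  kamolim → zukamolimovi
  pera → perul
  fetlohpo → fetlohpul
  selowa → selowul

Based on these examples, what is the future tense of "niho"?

"niho" ends in a vowel. The stems ending in a vowel (pera → perul, fetlohpo → fetlohpul, selowa → selowul) drop the final letter and add -ul.
So niho → nihul.

nihul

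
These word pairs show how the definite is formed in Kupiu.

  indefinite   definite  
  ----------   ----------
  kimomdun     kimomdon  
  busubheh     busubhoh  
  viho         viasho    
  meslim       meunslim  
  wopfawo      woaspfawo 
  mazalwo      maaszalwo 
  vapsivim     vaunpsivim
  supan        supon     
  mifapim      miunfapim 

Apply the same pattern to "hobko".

viho and vapsivim both begin with v- yet inflect differently (viasho, vaunpsivim), so the first letter is not what conditions the rule; the final letter is.
"hobko" ends in -o. The stems ending in -o (wopfawo → woaspfawo, viho → viasho, mazalwo → maaszalwo) insert -as- after the first vowel.
The other patterns: stems ending in -m insert -un- after the first vowel; stems ending in -h or -n change the last vowel to 'o'.
So hobko → hoasbko.

hoasbko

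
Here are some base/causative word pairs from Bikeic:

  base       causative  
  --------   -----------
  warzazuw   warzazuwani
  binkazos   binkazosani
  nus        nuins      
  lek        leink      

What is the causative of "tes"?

nus and binkazos both end in -s yet inflect differently (nuins, binkazosani), so the final letter is not what conditions the rule; the number of vowels is.
"tes" has 1 vowel. The stems with 1 vowel (nus → nuins, lek → leink) insert -in- after the first vowel.
The other pattern: stems with 3 vowels add -ani.
So tes → teins.

teins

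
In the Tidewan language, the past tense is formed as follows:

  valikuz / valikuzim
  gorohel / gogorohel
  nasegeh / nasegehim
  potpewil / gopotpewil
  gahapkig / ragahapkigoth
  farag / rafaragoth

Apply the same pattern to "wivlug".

"wivlug" ends in -g. The stems ending in -g (gahapkig → ragahapkigoth, farag → rafaragoth) add ra- … -oth around the stem.
So wivlug → rawivlugoth.

rawivlugoth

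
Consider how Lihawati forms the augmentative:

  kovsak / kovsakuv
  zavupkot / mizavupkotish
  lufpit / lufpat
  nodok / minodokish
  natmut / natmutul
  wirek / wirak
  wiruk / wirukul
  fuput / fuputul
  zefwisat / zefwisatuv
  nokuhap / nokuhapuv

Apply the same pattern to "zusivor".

mizusivorish

fuput and zefwisat both end in -t yet inflect differently (fuputul, zefwisatuv), so the final letter is not what conditions the rule; the last vowel is.
"zusivor" has last vowel 'o'. The stems whose last vowel is 'o' (zavupkot → mizavupkotish, nodok → minodokish) add mi- … -ish around the stem.
The other patterns: stems whose last vowel is 'u' add -ul; stems whose last vowel is 'a' add -uv; stems whose last vowel is 'e' or 'i' change the last vowel to 'a'.
So zusivor → mizusivorish.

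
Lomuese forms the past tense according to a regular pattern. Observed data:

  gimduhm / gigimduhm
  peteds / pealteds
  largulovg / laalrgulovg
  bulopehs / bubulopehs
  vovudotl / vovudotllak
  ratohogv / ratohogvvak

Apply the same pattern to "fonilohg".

peteds and bulopehs both end in -s yet inflect differently (pealteds, bubulopehs), so the final letter is not what conditions the rule; the second-to-last letter is.
"fonilohg" has second-to-last letter 'h'. The stems whose second-to-last letter is 'h' (bulopehs → bubulopehs, gimduhm → gigimduhm) repeat the first consonant+vowel as a prefix.
The other patterns: stems whose second-to-last letter is 'd' or 'v' insert -al- after the first vowel; stems whose second-to-last letter is 'g' or 't' double the final consonant and add -ak.
So fonilohg → fofonilohg.

fofonilohg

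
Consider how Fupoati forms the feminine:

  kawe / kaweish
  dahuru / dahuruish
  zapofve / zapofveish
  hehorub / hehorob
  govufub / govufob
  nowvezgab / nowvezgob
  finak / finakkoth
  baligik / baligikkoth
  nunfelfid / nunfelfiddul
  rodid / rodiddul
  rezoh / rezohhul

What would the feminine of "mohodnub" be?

dahuru and hehorub both have last vowel 'u' yet inflect differently (dahuruish, hehorob), so the last vowel is not what conditions the rule; the final letter is.
"mohodnub" ends in -b. The stems ending in -b (hehorub → hehorob, govufub → govufob, nowvezgab → nowvezgob) change the last vowel to 'o'.
The other patterns: stems ending in -e or -u add -ish; stems ending in -k double the final consonant and add -oth; stems ending in -d or -h double the final consonant and add -ul.
So mohodnub → mohodnob.

mohodnob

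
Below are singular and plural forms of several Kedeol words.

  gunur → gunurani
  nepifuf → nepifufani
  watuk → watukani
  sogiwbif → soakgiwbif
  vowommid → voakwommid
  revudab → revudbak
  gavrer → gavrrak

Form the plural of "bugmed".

nepifuf and sogiwbif both end in -f yet inflect differently (nepifufani, soakgiwbif), so the final letter is not what conditions the rule; the last vowel is.
"bugmed" has last vowel 'e'. The one such stem in the data (gavrer → gavrrak) deletes the last vowel and adds -ak (as does revudab), so the same rule applies.
The other patterns: stems whose last vowel is 'u' add -ani; stems whose last vowel is 'i' insert -ak- after the first vowel.
So bugmed → bugmdak.

bugmdak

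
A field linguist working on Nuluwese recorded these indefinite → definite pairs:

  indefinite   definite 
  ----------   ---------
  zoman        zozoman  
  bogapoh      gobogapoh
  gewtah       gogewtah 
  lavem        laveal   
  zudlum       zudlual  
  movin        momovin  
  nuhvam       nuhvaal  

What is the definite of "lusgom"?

lusgoal

nuhvam and gewtah both have last vowel 'a' yet inflect differently (nuhvaal, gogewtah), so the last vowel is not what conditions the rule; the final letter is.
"lusgom" ends in -m. The stems ending in -m (nuhvam → nuhvaal, zudlum → zudlual, lavem → laveal) drop the final letter and add -al.
The other patterns: stems ending in -h add the prefix go-; stems ending in -n repeat the first consonant+vowel as a prefix.
So lusgom → lusgoal.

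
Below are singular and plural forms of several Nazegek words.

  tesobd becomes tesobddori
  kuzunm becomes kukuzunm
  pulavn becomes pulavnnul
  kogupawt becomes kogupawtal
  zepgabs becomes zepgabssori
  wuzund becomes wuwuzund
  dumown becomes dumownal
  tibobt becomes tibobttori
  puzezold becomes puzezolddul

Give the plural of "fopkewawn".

tesobd and wuzund both end in -d yet inflect differently (tesobddori, wuwuzund), so the final letter is not what conditions the rule; the second-to-last letter is.
"fopkewawn" has second-to-last letter 'w'. The stems whose second-to-last letter is 'w' (dumown → dumownal, kogupawt → kogupawtal) add -al.
The other patterns: stems whose second-to-last letter is 'b' double the final consonant and add -ori; stems whose second-to-last letter is 'n' repeat the first consonant+vowel as a prefix; stems whose second-to-last letter is 'l' or 'v' double the final consonant and add -ul.
So fopkewawn → fopkewawnal.

fopkewawnal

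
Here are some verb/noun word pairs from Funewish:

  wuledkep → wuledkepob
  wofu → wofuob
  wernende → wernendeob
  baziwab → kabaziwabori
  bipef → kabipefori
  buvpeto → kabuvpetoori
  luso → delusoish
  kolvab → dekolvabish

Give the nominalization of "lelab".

delelabish

buvpeto and luso both end in -o yet inflect differently (kabuvpetoori, delusoish), so the final letter is not what conditions the rule; the first letter is.
"lelab" begins with l-. The one such stem in the data (luso → delusoish) adds de- … -ish around the stem, so the same rule applies.
The other patterns: stems beginning with w- add -ob; stems beginning with b- add ka- … -ori around the stem.
So lelab → delelabish.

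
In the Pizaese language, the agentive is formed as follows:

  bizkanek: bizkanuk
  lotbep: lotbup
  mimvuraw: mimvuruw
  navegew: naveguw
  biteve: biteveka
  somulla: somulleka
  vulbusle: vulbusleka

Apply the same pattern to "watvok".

"watvok" ends in a consonant. The stems ending in a consonant (bizkanek → bizkanuk, lotbep → lotbup, mimvuraw → mimvuruw) change the last vowel to 'u'.
The other pattern: stems ending in a vowel drop the final letter and add -eka.
So watvok → watvuk.

watvuk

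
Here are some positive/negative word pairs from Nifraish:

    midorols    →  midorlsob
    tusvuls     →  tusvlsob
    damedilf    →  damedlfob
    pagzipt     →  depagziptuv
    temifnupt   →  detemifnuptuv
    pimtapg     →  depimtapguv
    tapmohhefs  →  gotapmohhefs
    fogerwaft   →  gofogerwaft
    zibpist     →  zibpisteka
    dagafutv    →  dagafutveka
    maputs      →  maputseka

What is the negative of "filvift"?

gofilvift

midorols and tapmohhefs both end in -s yet inflect differently (midorlsob, gotapmohhefs), so the final letter is not what conditions the rule; the second-to-last letter is.
"filvift" has second-to-last letter 'f'. The stems whose second-to-last letter is 'f' (tapmohhefs → gotapmohhefs, fogerwaft → gofogerwaft) add the prefix go-.
So filvift → gofilvift.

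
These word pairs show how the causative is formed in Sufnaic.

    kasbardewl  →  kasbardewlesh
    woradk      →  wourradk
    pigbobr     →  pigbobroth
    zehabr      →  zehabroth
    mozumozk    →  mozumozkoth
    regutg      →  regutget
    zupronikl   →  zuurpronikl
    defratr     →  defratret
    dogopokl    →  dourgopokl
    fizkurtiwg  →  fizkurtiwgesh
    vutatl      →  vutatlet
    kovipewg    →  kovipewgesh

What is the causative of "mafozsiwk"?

mozumozk and woradk both end in -k yet inflect differently (mozumozkoth, wourradk), so the final letter is not what conditions the rule; the second-to-last letter is.
"mafozsiwk" has second-to-last letter 'w'. The stems whose second-to-last letter is 'w' (kasbardewl → kasbardewlesh, fizkurtiwg → fizkurtiwgesh, kovipewg → kovipewgesh) add -esh.
So mafozsiwk → mafozsiwkesh.

mafozsiwkesh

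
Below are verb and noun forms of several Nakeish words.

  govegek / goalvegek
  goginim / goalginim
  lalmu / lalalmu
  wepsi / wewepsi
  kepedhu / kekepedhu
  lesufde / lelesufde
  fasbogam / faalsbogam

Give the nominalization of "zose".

zozose

govegek and lesufde both have last vowel 'e' yet inflect differently (goalvegek, lelesufde), so the last vowel is not what conditions the rule; whether the stem ends in a vowel or a consonant is.
"zose" ends in a vowel. The stems ending in a vowel (lesufde → lelesufde, wepsi → wewepsi, kepedhu → kekepedhu) repeat the first consonant+vowel as a prefix.
The other pattern: stems ending in a consonant insert -al- after the first vowel.
So zose → zozose.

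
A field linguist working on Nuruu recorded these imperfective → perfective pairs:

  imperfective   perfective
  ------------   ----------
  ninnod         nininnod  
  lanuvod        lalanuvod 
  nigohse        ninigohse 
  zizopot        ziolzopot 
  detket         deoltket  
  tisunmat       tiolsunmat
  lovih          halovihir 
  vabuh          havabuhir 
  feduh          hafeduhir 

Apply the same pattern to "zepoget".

"zepoget" ends in -t. The stems ending in -t (zizopot → ziolzopot, detket → deoltket, tisunmat → tiolsunmat) insert -ol- after the first vowel.
So zepoget → zeolpoget.

zeolpoget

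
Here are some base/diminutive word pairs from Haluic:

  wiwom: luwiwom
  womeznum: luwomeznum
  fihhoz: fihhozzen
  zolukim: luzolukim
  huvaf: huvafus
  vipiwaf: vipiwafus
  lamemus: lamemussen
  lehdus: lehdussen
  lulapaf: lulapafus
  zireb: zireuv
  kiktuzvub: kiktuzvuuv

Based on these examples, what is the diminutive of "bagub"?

baguuv

womeznum and kiktuzvub both have last vowel 'u' yet inflect differently (luwomeznum, kiktuzvuuv), so the last vowel is not what conditions the rule; the final letter is.
"bagub" ends in -b. The stems ending in -b (zireb → zireuv, kiktuzvub → kiktuzvuuv) drop the final letter and add -uv.
So bagub → baguuv.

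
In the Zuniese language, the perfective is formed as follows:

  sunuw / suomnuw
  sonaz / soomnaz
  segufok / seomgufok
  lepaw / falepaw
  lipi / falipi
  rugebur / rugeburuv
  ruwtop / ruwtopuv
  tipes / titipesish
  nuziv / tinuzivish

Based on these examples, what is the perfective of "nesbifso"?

sunuw and lepaw both end in -w yet inflect differently (suomnuw, falepaw), so the final letter is not what conditions the rule; the first letter is.
"nesbifso" begins with n-. The one such stem in the data (nuziv → tinuzivish) adds ti- … -ish around the stem, so the same rule applies.
So nesbifso → tinesbifsoish.

tinesbifsoish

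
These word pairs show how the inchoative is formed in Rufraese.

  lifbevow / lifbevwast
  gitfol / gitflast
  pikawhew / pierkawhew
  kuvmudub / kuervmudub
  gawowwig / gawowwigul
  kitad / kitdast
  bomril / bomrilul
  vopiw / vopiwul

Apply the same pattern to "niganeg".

bomril and gitfol both end in -l yet inflect differently (bomrilul, gitflast), so the final letter is not what conditions the rule; the last vowel is.
"niganeg" has last vowel 'e'. The one such stem in the data (pikawhew → pierkawhew) inserts -er- after the first vowel (as does kuvmudub), so the same rule applies.
So niganeg → nierganeg.

nierganeg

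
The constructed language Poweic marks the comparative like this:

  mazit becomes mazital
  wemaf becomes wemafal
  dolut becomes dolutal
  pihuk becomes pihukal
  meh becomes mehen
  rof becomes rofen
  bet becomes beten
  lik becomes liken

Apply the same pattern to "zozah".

zozahal

wemaf and rof both end in -f yet inflect differently (wemafal, rofen), so the final letter is not what conditions the rule; the number of vowels is.
"zozah" has 2 vowels. The stems with 2 vowels (mazit → mazital, wemaf → wemafal, dolut → dolutal) add -al.
So zozah → zozahal.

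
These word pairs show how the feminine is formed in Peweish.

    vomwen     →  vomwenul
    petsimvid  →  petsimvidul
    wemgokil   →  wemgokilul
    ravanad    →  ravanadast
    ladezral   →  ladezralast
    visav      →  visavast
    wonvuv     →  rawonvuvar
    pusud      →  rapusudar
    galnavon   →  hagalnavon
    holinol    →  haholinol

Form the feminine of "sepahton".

hasepahton

petsimvid and ravanad both end in -d yet inflect differently (petsimvidul, ravanadast), so the final letter is not what conditions the rule; the last vowel is.
"sepahton" has last vowel 'o'. The stems whose last vowel is 'o' (galnavon → hagalnavon, holinol → haholinol) add the prefix ha-.
So sepahton → hasepahton.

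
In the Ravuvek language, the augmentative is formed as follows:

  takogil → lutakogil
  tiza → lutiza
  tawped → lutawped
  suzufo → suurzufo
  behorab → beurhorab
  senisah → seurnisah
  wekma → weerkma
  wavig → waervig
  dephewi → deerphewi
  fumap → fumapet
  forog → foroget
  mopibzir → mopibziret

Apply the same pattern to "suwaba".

suurwaba

tiza and wekma both end in -a yet inflect differently (lutiza, weerkma), so the final letter is not what conditions the rule; the first letter is.
"suwaba" begins with s-. The stems beginning with s- (suzufo → suurzufo, senisah → seurnisah) insert -ur- after the first vowel.
So suwaba → suurwaba.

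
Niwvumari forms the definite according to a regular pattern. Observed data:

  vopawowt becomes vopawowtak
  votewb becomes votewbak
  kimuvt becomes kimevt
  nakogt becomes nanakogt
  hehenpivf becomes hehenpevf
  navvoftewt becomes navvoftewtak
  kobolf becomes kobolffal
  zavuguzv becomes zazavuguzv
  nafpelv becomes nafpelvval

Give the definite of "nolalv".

nolalvval

hehenpivf and kobolf both end in -f yet inflect differently (hehenpevf, kobolffal), so the final letter is not what conditions the rule; the second-to-last letter is.
"nolalv" has second-to-last letter 'l'. The stems whose second-to-last letter is 'l' (kobolf → kobolffal, nafpelv → nafpelvval) double the final consonant and add -al.
The other patterns: stems whose second-to-last letter is 'v' change the last vowel to 'e'; stems whose second-to-last letter is 'w' add -ak; stems whose second-to-last letter is 'g' or 'z' repeat the first consonant+vowel as a prefix.
So nolalv → nolalvval.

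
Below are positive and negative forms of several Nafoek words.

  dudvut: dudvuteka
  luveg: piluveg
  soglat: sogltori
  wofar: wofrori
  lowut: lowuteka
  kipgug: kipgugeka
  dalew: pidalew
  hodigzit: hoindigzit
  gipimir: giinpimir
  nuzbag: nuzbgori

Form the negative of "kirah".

kirhori

luveg and nuzbag both end in -g yet inflect differently (piluveg, nuzbgori), so the final letter is not what conditions the rule; the last vowel is.
"kirah" has last vowel 'a'. The stems whose last vowel is 'a' (wofar → wofrori, nuzbag → nuzbgori, soglat → sogltori) delete the last vowel and add -ori.
The other patterns: stems whose last vowel is 'e' add the prefix pi-; stems whose last vowel is 'u' add -eka; stems whose last vowel is 'i' insert -in- after the first vowel.
So kirah → kirhori.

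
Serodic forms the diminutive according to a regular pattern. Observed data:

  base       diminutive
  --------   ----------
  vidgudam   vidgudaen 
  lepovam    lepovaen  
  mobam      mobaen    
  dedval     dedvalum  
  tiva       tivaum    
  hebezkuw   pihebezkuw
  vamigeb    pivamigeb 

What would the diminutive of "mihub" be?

pimihub

"mihub" ends in -b. The one such stem in the data (vamigeb → pivamigeb) adds the prefix pi-, so the same rule applies.
The other patterns: stems ending in -m drop the final letter and add -en; stems ending in -a or -l add -um.
So mihub → pimihub.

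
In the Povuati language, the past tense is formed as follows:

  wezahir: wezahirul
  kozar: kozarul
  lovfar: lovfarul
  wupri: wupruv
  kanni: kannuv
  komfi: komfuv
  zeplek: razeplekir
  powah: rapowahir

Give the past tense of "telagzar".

telagzarul

wezahir and wupri both have last vowel 'i' yet inflect differently (wezahirul, wupruv), so the last vowel is not what conditions the rule; the final letter is.
"telagzar" ends in -r. The stems ending in -r (wezahir → wezahirul, kozar → kozarul, lovfar → lovfarul) add -ul.
The other patterns: stems ending in -i drop the final letter and add -uv; stems ending in -h or -k add ra- … -ir around the stem.
So telagzar → telagzarul.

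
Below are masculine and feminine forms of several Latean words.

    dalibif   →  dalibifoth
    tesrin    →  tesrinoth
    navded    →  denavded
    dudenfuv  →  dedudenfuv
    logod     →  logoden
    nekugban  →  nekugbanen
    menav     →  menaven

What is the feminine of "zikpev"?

navded and logod both end in -d yet inflect differently (denavded, logoden), so the final letter is not what conditions the rule; the last vowel is.
"zikpev" has last vowel 'e'. The one such stem in the data (navded → denavded) adds the prefix de-, so the same rule applies.
So zikpev → dezikpev.

dezikpev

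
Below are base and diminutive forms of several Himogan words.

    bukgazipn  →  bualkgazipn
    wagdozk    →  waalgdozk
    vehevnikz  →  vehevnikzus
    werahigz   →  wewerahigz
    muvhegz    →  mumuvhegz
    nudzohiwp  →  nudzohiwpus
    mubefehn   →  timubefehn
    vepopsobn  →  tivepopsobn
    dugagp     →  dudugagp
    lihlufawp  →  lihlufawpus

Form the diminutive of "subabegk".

mubefehn and bukgazipn both end in -n yet inflect differently (timubefehn, bualkgazipn), so the final letter is not what conditions the rule; the second-to-last letter is.
"subabegk" has second-to-last letter 'g'. The stems whose second-to-last letter is 'g' (muvhegz → mumuvhegz, werahigz → wewerahigz, dugagp → dudugagp) repeat the first consonant+vowel as a prefix.
The other patterns: stems whose second-to-last letter is 'b' or 'h' add the prefix ti-; stems whose second-to-last letter is 'p' or 'z' insert -al- after the first vowel; stems whose second-to-last letter is 'k' or 'w' add -us.
So subabegk → susubabegk.

susubabegk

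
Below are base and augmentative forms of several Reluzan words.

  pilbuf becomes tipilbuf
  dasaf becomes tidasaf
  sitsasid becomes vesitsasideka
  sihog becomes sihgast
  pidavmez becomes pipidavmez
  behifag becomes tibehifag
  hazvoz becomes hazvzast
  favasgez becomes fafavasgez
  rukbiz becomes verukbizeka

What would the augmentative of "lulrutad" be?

tilulrutad

"lulrutad" has last vowel 'a'. The stems whose last vowel is 'a' (dasaf → tidasaf, behifag → tibehifag) add the prefix ti-.
The other patterns: stems whose last vowel is 'o' delete the last vowel and add -ast; stems whose last vowel is 'e' repeat the first consonant+vowel as a prefix; stems whose last vowel is 'i' add ve- … -eka around the stem.
So lulrutad → tilulrutad.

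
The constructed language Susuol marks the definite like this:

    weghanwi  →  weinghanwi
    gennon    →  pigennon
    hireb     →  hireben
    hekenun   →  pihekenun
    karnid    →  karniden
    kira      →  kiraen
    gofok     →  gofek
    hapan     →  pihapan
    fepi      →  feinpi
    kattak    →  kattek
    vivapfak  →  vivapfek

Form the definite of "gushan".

pigushan

gofok and gennon both have last vowel 'o' yet inflect differently (gofek, pigennon), so the last vowel is not what conditions the rule; the final letter is.
"gushan" ends in -n. The stems ending in -n (gennon → pigennon, hapan → pihapan, hekenun → pihekenun) add the prefix pi-.
So gushan → pigushan.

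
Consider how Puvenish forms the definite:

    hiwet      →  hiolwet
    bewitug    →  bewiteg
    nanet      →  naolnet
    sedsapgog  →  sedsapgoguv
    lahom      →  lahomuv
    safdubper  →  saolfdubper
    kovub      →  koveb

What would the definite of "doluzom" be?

"doluzom" has last vowel 'o'. The stems whose last vowel is 'o' (sedsapgog → sedsapgoguv, lahom → lahomuv) add -uv.
So doluzom → doluzomuv.

doluzomuv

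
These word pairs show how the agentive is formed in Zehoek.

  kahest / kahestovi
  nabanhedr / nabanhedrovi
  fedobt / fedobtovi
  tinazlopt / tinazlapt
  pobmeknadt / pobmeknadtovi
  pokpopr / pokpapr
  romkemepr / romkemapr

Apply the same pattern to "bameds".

bamedsovi

tinazlopt and fedobt both end in -t yet inflect differently (tinazlapt, fedobtovi), so the final letter is not what conditions the rule; the second-to-last letter is.
"bameds" has second-to-last letter 'd'. The stems whose second-to-last letter is 'd' (nabanhedr → nabanhedrovi, pobmeknadt → pobmeknadtovi) add -ovi.
So bameds → bamedsovi.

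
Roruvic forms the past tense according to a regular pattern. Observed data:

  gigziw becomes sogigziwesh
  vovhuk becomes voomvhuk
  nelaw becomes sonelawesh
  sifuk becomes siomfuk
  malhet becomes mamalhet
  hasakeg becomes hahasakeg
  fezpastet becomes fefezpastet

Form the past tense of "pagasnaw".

"pagasnaw" ends in -w. The stems ending in -w (nelaw → sonelawesh, gigziw → sogigziwesh) add so- … -esh around the stem.
The other patterns: stems ending in -k insert -om- after the first vowel; stems ending in -g or -t repeat the first consonant+vowel as a prefix.
So pagasnaw → sopagasnawesh.

sopagasnawesh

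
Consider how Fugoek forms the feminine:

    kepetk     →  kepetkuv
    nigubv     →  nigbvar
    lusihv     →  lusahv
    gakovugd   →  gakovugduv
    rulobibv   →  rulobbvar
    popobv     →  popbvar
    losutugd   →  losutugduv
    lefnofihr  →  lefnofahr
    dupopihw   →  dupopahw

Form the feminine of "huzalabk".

huzalbkar

lusihv and popobv both end in -v yet inflect differently (lusahv, popbvar), so the final letter is not what conditions the rule; the second-to-last letter is.
"huzalabk" has second-to-last letter 'b'. The stems whose second-to-last letter is 'b' (popobv → popbvar, nigubv → nigbvar, rulobibv → rulobbvar) delete the last vowel and add -ar.
The other patterns: stems whose second-to-last letter is 'h' change the last vowel to 'a'; stems whose second-to-last letter is 'g' or 't' add -uv.
So huzalabk → huzalbkar.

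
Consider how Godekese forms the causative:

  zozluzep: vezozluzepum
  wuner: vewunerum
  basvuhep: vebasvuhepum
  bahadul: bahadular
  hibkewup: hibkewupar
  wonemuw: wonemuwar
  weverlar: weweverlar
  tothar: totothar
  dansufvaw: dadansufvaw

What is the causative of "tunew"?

vetunewum

zozluzep and hibkewup both end in -p yet inflect differently (vezozluzepum, hibkewupar), so the final letter is not what conditions the rule; the last vowel is.
"tunew" has last vowel 'e'. The stems whose last vowel is 'e' (zozluzep → vezozluzepum, wuner → vewunerum, basvuhep → vebasvuhepum) add ve- … -um around the stem.
The other patterns: stems whose last vowel is 'u' add -ar; stems whose last vowel is 'a' repeat the first consonant+vowel as a prefix.
So tunew → vetunewum.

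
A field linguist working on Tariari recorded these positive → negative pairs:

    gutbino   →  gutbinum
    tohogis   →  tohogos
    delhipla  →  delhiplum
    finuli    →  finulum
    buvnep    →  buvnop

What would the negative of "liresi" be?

liresum

"liresi" ends in a vowel. The stems ending in a vowel (delhipla → delhiplum, gutbino → gutbinum, finuli → finulum) drop the final letter and add -um.
The other pattern: stems ending in a consonant change the last vowel to 'o'.
So liresi → liresum.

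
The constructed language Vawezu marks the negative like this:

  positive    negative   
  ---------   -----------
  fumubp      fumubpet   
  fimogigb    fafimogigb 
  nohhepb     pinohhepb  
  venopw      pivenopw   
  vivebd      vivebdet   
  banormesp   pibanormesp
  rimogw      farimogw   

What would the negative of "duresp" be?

piduresp

fumubp and banormesp both end in -p yet inflect differently (fumubpet, pibanormesp), so the final letter is not what conditions the rule; the second-to-last letter is.
"duresp" has second-to-last letter 's'. The one such stem in the data (banormesp → pibanormesp) adds the prefix pi-, so the same rule applies.
The other patterns: stems whose second-to-last letter is 'g' add the prefix fa-; stems whose second-to-last letter is 'b' add -et.
So duresp → piduresp.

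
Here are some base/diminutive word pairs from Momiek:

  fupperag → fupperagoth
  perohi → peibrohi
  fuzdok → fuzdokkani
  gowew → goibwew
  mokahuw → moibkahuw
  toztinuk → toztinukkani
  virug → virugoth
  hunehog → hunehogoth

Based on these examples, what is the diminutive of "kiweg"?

kiwegoth

fuzdok and hunehog both have last vowel 'o' yet inflect differently (fuzdokkani, hunehogoth), so the last vowel is not what conditions the rule; the final letter is.
"kiweg" ends in -g. The stems ending in -g (hunehog → hunehogoth, fupperag → fupperagoth, virug → virugoth) add -oth.
So kiweg → kiwegoth.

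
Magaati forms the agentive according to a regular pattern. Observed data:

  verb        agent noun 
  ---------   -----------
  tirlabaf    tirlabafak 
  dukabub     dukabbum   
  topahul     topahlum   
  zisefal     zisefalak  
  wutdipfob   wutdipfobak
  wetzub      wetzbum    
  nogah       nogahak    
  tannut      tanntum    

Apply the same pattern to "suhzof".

suhzofak

topahul and zisefal both end in -l yet inflect differently (topahlum, zisefalak), so the final letter is not what conditions the rule; the last vowel is.
"suhzof" has last vowel 'o'. The one such stem in the data (wutdipfob → wutdipfobak) adds -ak, so the same rule applies.
So suhzof → suhzofak.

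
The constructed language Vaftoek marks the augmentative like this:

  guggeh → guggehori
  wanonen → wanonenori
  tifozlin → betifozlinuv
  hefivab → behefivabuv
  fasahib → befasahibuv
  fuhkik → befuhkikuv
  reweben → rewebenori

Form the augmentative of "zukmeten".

zukmetenori

wanonen and tifozlin both end in -n yet inflect differently (wanonenori, betifozlinuv), so the final letter is not what conditions the rule; the last vowel is.
"zukmeten" has last vowel 'e'. The stems whose last vowel is 'e' (wanonen → wanonenori, reweben → rewebenori, guggeh → guggehori) add -ori.
The other pattern: stems whose last vowel is 'a' or 'i' add be- … -uv around the stem.
So zukmeten → zukmetenori.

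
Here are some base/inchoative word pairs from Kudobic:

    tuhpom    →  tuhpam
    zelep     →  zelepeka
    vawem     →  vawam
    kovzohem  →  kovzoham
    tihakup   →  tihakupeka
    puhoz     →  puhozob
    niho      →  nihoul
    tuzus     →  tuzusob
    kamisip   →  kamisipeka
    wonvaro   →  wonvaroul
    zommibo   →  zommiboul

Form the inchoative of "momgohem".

momgoham

"momgohem" ends in -m. The stems ending in -m (kovzohem → kovzoham, vawem → vawam, tuhpom → tuhpam) change the last vowel to 'a'.
The other patterns: stems ending in -p add -eka; stems ending in -o add -ul; stems ending in -s or -z add -ob.
So momgohem → momgoham.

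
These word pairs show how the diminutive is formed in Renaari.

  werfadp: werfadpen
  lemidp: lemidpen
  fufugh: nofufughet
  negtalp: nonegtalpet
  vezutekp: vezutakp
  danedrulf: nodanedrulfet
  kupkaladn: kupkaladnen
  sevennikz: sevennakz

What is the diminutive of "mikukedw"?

mikukedwen

"mikukedw" has second-to-last letter 'd'. The stems whose second-to-last letter is 'd' (werfadp → werfadpen, kupkaladn → kupkaladnen, lemidp → lemidpen) add -en.
The other patterns: stems whose second-to-last letter is 'k' change the last vowel to 'a'; stems whose second-to-last letter is 'g' or 'l' add no- … -et around the stem.
So mikukedw → mikukedwen.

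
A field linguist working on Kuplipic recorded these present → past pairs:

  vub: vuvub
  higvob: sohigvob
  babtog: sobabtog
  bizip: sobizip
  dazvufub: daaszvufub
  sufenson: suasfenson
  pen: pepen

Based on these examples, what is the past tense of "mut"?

vub and higvob both end in -b yet inflect differently (vuvub, sohigvob), so the final letter is not what conditions the rule; the number of vowels is.
"mut" has 1 vowel. The stems with 1 vowel (pen → pepen, vub → vuvub) repeat the first consonant+vowel as a prefix.
The other patterns: stems with 2 vowels add the prefix so-; stems with 3 vowels insert -as- after the first vowel.
So mut → mumut.

mumut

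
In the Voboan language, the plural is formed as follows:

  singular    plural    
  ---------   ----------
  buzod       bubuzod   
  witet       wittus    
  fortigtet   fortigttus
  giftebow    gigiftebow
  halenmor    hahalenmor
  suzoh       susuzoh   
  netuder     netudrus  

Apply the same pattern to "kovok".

halenmor and netuder both end in -r yet inflect differently (hahalenmor, netudrus), so the final letter is not what conditions the rule; the last vowel is.
"kovok" has last vowel 'o'. The stems whose last vowel is 'o' (halenmor → hahalenmor, giftebow → gigiftebow, buzod → bubuzod) repeat the first consonant+vowel as a prefix.
So kovok → kokovok.

kokovok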